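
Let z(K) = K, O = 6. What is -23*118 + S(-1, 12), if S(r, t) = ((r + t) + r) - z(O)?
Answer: -2710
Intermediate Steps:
S(r, t) = -6 + t + 2*r (S(r, t) = ((r + t) + r) - 1*6 = (t + 2*r) - 6 = -6 + t + 2*r)
-23*118 + S(-1, 12) = -23*118 + (-6 + 12 + 2*(-1)) = -2714 + (-6 + 12 - 2) = -2714 + 4 = -2710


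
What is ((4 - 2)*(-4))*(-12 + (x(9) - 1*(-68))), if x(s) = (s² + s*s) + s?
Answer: -1816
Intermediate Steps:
x(s) = s + 2*s² (x(s) = (s² + s²) + s = 2*s² + s = s + 2*s²)
((4 - 2)*(-4))*(-12 + (x(9) - 1*(-68))) = ((4 - 2)*(-4))*(-12 + (9*(1 + 2*9) - 1*(-68))) = (2*(-4))*(-12 + (9*(1 + 18) + 68)) = -8*(-12 + (9*19 + 68)) = -8*(-12 + (171 + 68)) = -8*(-12 + 239) = -8*227 = -1816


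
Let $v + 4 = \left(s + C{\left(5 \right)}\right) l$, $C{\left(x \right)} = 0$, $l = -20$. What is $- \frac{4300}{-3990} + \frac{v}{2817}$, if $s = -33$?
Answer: $\frac{491018}{374661} \approx 1.3106$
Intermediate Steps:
$v = 656$ ($v = -4 + \left(-33 + 0\right) \left(-20\right) = -4 - -660 = -4 + 660 = 656$)
$- \frac{4300}{-3990} + \frac{v}{2817} = - \frac{4300}{-3990} + \frac{656}{2817} = \left(-4300\right) \left(- \frac{1}{3990}\right) + 656 \cdot \frac{1}{2817} = \frac{430}{399} + \frac{656}{2817} = \frac{491018}{374661}$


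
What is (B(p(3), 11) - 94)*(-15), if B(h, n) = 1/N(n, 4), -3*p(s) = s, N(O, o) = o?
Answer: 5625/4 ≈ 1406.3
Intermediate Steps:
p(s) = -s/3
B(h, n) = ¼ (B(h, n) = 1/4 = ¼)
(B(p(3), 11) - 94)*(-15) = (¼ - 94)*(-15) = -375/4*(-15) = 5625/4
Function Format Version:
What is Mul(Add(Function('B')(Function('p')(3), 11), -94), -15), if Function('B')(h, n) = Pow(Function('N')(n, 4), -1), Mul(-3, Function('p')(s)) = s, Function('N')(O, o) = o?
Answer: Rational(5625, 4) ≈ 1406.3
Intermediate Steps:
Function('p')(s) = Mul(Rational(-1, 3), s)
Function('B')(h, n) = Rational(1, 4) (Function('B')(h, n) = Pow(4, -1) = Rational(1, 4))
Mul(Add(Function('B')(Function('p')(3), 11), -94), -15) = Mul(Add(Rational(1, 4), -94), -15) = Mul(Rational(-375, 4), -15) = Rational(5625, 4)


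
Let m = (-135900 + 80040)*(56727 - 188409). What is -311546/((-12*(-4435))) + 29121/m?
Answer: -149781370651/25586494248 ≈ -5.8539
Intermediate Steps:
m = 7355756520 (m = -55860*(-131682) = 7355756520)
-311546/((-12*(-4435))) + 29121/m = -311546/((-12*(-4435))) + 29121/7355756520 = -311546/53220 + 29121*(1/7355756520) = -311546*1/53220 + 571/144230520 = -155773/26610 + 571/144230520 = -149781370651/25586494248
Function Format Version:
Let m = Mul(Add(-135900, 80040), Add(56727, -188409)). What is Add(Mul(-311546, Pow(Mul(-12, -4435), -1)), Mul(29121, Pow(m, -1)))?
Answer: Rational(-149781370651, 25586494248) ≈ -5.8539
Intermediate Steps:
m = 7355756520 (m = Mul(-55860, -131682) = 7355756520)
Add(Mul(-311546, Pow(Mul(-12, -4435), -1)), Mul(29121, Pow(m, -1))) = Add(Mul(-311546, Pow(Mul(-12, -4435), -1)), Mul(29121, Pow(7355756520, -1))) = Add(Mul(-311546, Pow(53220, -1)), Mul(29121, Rational(1, 7355756520))) = Add(Mul(-311546, Rational(1, 53220)), Rational(571, 144230520)) = Add(Rational(-155773, 26610), Rational(571, 144230520)) = Rational(-149781370651, 25586494248)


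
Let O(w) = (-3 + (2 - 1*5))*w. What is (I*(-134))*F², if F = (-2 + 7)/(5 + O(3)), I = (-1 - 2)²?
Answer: -30150/169 ≈ -178.40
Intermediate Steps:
I = 9 (I = (-3)² = 9)
O(w) = -6*w (O(w) = (-3 + (2 - 5))*w = (-3 - 3)*w = -6*w)
F = -5/13 (F = (-2 + 7)/(5 - 6*3) = 5/(5 - 18) = 5/(-13) = 5*(-1/13) = -5/13 ≈ -0.38462)
(I*(-134))*F² = (9*(-134))*(-5/13)² = -1206*25/169 = -30150/169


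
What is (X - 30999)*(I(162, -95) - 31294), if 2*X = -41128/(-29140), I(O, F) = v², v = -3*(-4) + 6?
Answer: 1398745023356/1457 ≈ 9.6002e+8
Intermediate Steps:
v = 18 (v = 12 + 6 = 18)
I(O, F) = 324 (I(O, F) = 18² = 324)
X = 5141/7285 (X = (-41128/(-29140))/2 = (-41128*(-1/29140))/2 = (½)*(10282/7285) = 5141/7285 ≈ 0.70570)
(X - 30999)*(I(162, -95) - 31294) = (5141/7285 - 30999)*(324 - 31294) = -225822574/7285*(-30970) = 1398745023356/1457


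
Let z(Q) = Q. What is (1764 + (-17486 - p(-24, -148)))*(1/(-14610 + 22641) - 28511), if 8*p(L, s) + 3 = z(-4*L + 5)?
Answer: 1200900057840/2677 ≈ 4.4860e+8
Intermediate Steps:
p(L, s) = ¼ - L/2 (p(L, s) = -3/8 + (-4*L + 5)/8 = -3/8 + (5 - 4*L)/8 = -3/8 + (5/8 - L/2) = ¼ - L/2)
(1764 + (-17486 - p(-24, -148)))*(1/(-14610 + 22641) - 28511) = (1764 + (-17486 - (¼ - ½*(-24))))*(1/(-14610 + 22641) - 28511) = (1764 + (-17486 - (¼ + 12)))*(1/8031 - 28511) = (1764 + (-17486 - 1*49/4))*(1/8031 - 28511) = (1764 + (-17486 - 49/4))*(-228971840/8031) = (1764 - 69993/4)*(-228971840/8031) = -62937/4*(-228971840/8031) = 1200900057840/2677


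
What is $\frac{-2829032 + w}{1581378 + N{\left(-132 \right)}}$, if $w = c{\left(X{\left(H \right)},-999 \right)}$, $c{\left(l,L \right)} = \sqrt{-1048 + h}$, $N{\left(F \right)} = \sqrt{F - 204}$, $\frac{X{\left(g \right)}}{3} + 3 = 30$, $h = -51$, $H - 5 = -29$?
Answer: $- \frac{372814080508}{208396364935} + \frac{7 \sqrt{471}}{625189094805} + \frac{263563 i \sqrt{1099}}{416792729870} + \frac{2829032 i \sqrt{21}}{625189094805} \approx -1.789 + 4.17 \cdot 10^{-5} i$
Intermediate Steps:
$H = -24$ ($H = 5 - 29 = -24$)
$X{\left(g \right)} = 81$ ($X{\left(g \right)} = -9 + 3 \cdot 30 = -9 + 90 = 81$)
$N{\left(F \right)} = \sqrt{-204 + F}$
$c{\left(l,L \right)} = i \sqrt{1099}$ ($c{\left(l,L \right)} = \sqrt{-1048 - 51} = \sqrt{-1099} = i \sqrt{1099}$)
$w = i \sqrt{1099} \approx 33.151 i$
$\frac{-2829032 + w}{1581378 + N{\left(-132 \right)}} = \frac{-2829032 + i \sqrt{1099}}{1581378 + \sqrt{-204 - 132}} = \frac{-2829032 + i \sqrt{1099}}{1581378 + \sqrt{-336}} = \frac{-2829032 + i \sqrt{1099}}{1581378 + 4 i \sqrt{21}}$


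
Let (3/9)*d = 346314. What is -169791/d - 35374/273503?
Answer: -27729960727/94717917942 ≈ -0.29276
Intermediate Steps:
d = 1038942 (d = 3*346314 = 1038942)
-169791/d - 35374/273503 = -169791/1038942 - 35374/273503 = -169791*1/1038942 - 35374*1/273503 = -56597/346314 - 35374/273503 = -27729960727/94717917942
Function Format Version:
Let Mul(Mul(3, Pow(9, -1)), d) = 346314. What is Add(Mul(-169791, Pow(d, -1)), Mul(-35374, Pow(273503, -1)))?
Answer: Rational(-27729960727, 94717917942) ≈ -0.29276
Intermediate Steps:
d = 1038942 (d = Mul(3, 346314) = 1038942)
Add(Mul(-169791, Pow(d, -1)), Mul(-35374, Pow(273503, -1))) = Add(Mul(-169791, Pow(1038942, -1)), Mul(-35374, Pow(273503, -1))) = Add(Mul(-169791, Rational(1, 1038942)), Mul(-35374, Rational(1, 273503))) = Add(Rational(-56597, 346314), Rational(-35374, 273503)) = Rational(-27729960727, 94717917942)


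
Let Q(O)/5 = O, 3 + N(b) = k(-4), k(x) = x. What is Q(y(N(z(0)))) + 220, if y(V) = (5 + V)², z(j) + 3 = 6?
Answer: 240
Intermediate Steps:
z(j) = 3 (z(j) = -3 + 6 = 3)
N(b) = -7 (N(b) = -3 - 4 = -7)
Q(O) = 5*O
Q(y(N(z(0)))) + 220 = 5*(5 - 7)² + 220 = 5*(-2)² + 220 = 5*4 + 220 = 20 + 220 = 240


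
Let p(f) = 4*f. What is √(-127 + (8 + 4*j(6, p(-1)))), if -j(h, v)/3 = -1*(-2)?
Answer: I*√143 ≈ 11.958*I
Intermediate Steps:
j(h, v) = -6 (j(h, v) = -(-3)*(-2) = -3*2 = -6)
√(-127 + (8 + 4*j(6, p(-1)))) = √(-127 + (8 + 4*(-6))) = √(-127 + (8 - 24)) = √(-127 - 16) = √(-143) = I*√143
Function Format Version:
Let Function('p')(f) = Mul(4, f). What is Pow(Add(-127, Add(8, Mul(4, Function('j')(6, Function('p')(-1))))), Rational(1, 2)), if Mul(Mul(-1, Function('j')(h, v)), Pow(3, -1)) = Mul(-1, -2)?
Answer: Mul(I, Pow(143, Rational(1, 2))) ≈ Mul(11.958, I)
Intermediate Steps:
Function('j')(h, v) = -6 (Function('j')(h, v) = Mul(-3, Mul(-1, -2)) = Mul(-3, 2) = -6)
Pow(Add(-127, Add(8, Mul(4, Function('j')(6, Function('p')(-1))))), Rational(1, 2)) = Pow(Add(-127, Add(8, Mul(4, -6))), Rational(1, 2)) = Pow(Add(-127, Add(8, -24)), Rational(1, 2)) = Pow(Add(-127, -16), Rational(1, 2)) = Pow(-143, Rational(1, 2)) = Mul(I, Pow(143, Rational(1, 2)))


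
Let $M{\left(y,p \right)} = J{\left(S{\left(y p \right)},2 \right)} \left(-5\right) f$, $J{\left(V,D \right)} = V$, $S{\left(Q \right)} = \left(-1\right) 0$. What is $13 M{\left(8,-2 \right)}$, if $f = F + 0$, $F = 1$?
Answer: $0$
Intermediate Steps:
$S{\left(Q \right)} = 0$
$f = 1$ ($f = 1 + 0 = 1$)
$M{\left(y,p \right)} = 0$ ($M{\left(y,p \right)} = 0 \left(-5\right) 1 = 0 \cdot 1 = 0$)
$13 M{\left(8,-2 \right)} = 13 \cdot 0 = 0$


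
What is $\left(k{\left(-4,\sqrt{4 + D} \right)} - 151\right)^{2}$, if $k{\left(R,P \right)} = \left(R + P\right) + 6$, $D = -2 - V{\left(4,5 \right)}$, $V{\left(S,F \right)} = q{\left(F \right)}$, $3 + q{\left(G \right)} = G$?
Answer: $22201$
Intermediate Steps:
$q{\left(G \right)} = -3 + G$
$V{\left(S,F \right)} = -3 + F$
$D = -4$ ($D = -2 - \left(-3 + 5\right) = -2 - 2 = -4$)
$k{\left(R,P \right)} = 6 + P + R$ ($k{\left(R,P \right)} = \left(P + R\right) + 6 = 6 + P + R$)
$\left(k{\left(-4,\sqrt{4 + D} \right)} - 151\right)^{2} = \left(\left(6 + \sqrt{4 - 4} - 4\right) - 151\right)^{2} = \left(\left(6 + \sqrt{0} - 4\right) - 151\right)^{2} = \left(\left(6 + 0 - 4\right) - 151\right)^{2} = \left(2 - 151\right)^{2} = \left(-149\right)^{2} = 22201$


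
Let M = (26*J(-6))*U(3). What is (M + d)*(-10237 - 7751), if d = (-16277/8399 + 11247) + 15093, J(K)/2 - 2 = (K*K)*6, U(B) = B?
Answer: -9117156191100/8399 ≈ -1.0855e+9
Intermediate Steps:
J(K) = 4 + 12*K² (J(K) = 4 + 2*((K*K)*6) = 4 + 2*(K²*6) = 4 + 2*(6*K²) = 4 + 12*K²)
d = 221213383/8399 (d = (-16277*1/8399 + 11247) + 15093 = (-16277/8399 + 11247) + 15093 = 94447276/8399 + 15093 = 221213383/8399 ≈ 26338.)
M = 34008 (M = (26*(4 + 12*(-6)²))*3 = (26*(4 + 12*36))*3 = (26*(4 + 432))*3 = (26*436)*3 = 11336*3 = 34008)
(M + d)*(-10237 - 7751) = (34008 + 221213383/8399)*(-10237 - 7751) = (506846575/8399)*(-17988) = -9117156191100/8399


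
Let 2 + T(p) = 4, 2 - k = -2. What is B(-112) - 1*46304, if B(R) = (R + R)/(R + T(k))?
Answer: -2546608/55 ≈ -46302.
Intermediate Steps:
k = 4 (k = 2 - 1*(-2) = 2 + 2 = 4)
T(p) = 2 (T(p) = -2 + 4 = 2)
B(R) = 2*R/(2 + R) (B(R) = (R + R)/(R + 2) = (2*R)/(2 + R) = 2*R/(2 + R))
B(-112) - 1*46304 = 2*(-112)/(2 - 112) - 1*46304 = 2*(-112)/(-110) - 46304 = 2*(-112)*(-1/110) - 46304 = 112/55 - 46304 = -2546608/55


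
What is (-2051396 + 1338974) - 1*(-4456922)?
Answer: 3744500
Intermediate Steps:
(-2051396 + 1338974) - 1*(-4456922) = -712422 + 4456922 = 3744500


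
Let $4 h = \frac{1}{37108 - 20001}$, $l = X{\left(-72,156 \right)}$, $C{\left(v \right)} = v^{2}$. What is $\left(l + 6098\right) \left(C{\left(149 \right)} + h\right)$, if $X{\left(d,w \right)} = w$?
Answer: $\frac{4750444680683}{34214} \approx 1.3884 \cdot 10^{8}$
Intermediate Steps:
$l = 156$
$h = \frac{1}{68428}$ ($h = \frac{1}{4 \left(37108 - 20001\right)} = \frac{1}{4 \cdot 17107} = \frac{1}{4} \cdot \frac{1}{17107} = \frac{1}{68428} \approx 1.4614 \cdot 10^{-5}$)
$\left(l + 6098\right) \left(C{\left(149 \right)} + h\right) = \left(156 + 6098\right) \left(149^{2} + \frac{1}{68428}\right) = 6254 \left(22201 + \frac{1}{68428}\right) = 6254 \cdot \frac{1519170029}{68428} = \frac{4750444680683}{34214}$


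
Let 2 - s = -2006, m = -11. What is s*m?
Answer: -22088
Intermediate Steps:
s = 2008 (s = 2 - 1*(-2006) = 2 + 2006 = 2008)
s*m = 2008*(-11) = -22088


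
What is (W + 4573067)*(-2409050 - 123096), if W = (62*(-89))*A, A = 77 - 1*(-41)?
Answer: -9930932279678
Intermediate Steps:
A = 118 (A = 77 + 41 = 118)
W = -651124 (W = (62*(-89))*118 = -5518*118 = -651124)
(W + 4573067)*(-2409050 - 123096) = (-651124 + 4573067)*(-2409050 - 123096) = 3921943*(-2532146) = -9930932279678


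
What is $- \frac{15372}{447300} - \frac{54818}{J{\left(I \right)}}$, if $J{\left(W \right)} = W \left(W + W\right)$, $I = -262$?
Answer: $- \frac{52838259}{121843100} \approx -0.43366$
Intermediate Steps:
$J{\left(W \right)} = 2 W^{2}$ ($J{\left(W \right)} = W 2 W = 2 W^{2}$)
$- \frac{15372}{447300} - \frac{54818}{J{\left(I \right)}} = - \frac{15372}{447300} - \frac{54818}{2 \left(-262\right)^{2}} = \left(-15372\right) \frac{1}{447300} - \frac{54818}{2 \cdot 68644} = - \frac{61}{1775} - \frac{54818}{137288} = - \frac{61}{1775} - \frac{27409}{68644} = - \frac{52838259}{121843100}$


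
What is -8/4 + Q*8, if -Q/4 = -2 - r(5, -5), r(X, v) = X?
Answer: 222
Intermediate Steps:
Q = 28 (Q = -4*(-2 - 1*5) = -4*(-2 - 5) = -4*(-7) = 28)
-8/4 + Q*8 = -8/4 + 28*8 = -8*¼ + 224 = -2 + 224 = 222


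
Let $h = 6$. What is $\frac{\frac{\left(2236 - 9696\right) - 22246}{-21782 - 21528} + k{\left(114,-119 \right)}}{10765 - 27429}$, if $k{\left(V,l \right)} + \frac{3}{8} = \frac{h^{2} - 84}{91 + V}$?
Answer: $- \frac{109023}{23672345152} \approx -4.6055 \cdot 10^{-6}$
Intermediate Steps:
$k{\left(V,l \right)} = - \frac{3}{8} - \frac{48}{91 + V}$ ($k{\left(V,l \right)} = - \frac{3}{8} + \frac{6^{2} - 84}{91 + V} = - \frac{3}{8} + \frac{36 - 84}{91 + V} = - \frac{3}{8} - \frac{48}{91 + V}$)
$\frac{\frac{\left(2236 - 9696\right) - 22246}{-21782 - 21528} + k{\left(114,-119 \right)}}{10765 - 27429} = \frac{\frac{\left(2236 - 9696\right) - 22246}{-21782 - 21528} + \frac{3 \left(-219 - 114\right)}{8 \left(91 + 114\right)}}{10765 - 27429} = \frac{\frac{\left(2236 - 9696\right) - 22246}{-43310} + \frac{3 \left(-219 - 114\right)}{8 \cdot 205}}{-16664} = \left(\left(-7460 - 22246\right) \left(- \frac{1}{43310}\right) + \frac{3}{8} \cdot \frac{1}{205} \left(-333\right)\right) \left(- \frac{1}{16664}\right) = \left(\left(-29706\right) \left(- \frac{1}{43310}\right) - \frac{999}{1640}\right) \left(- \frac{1}{16664}\right) = \left(\frac{14853}{21655} - \frac{999}{1640}\right) \left(- \frac{1}{16664}\right) = \frac{109023}{1420568} \left(- \frac{1}{16664}\right) = - \frac{109023}{23672345152}$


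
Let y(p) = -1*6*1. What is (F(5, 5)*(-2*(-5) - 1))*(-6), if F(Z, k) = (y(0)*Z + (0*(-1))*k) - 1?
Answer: 1674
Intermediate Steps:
y(p) = -6 (y(p) = -6*1 = -6)
F(Z, k) = -1 - 6*Z (F(Z, k) = (-6*Z + (0*(-1))*k) - 1 = (-6*Z + 0*k) - 1 = (-6*Z + 0) - 1 = -6*Z - 1 = -1 - 6*Z)
(F(5, 5)*(-2*(-5) - 1))*(-6) = ((-1 - 6*5)*(-2*(-5) - 1))*(-6) = ((-1 - 30)*(10 - 1))*(-6) = -31*9*(-6) = -279*(-6) = 1674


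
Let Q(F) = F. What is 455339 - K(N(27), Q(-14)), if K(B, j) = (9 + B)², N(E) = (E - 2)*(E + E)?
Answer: -1391542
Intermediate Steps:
N(E) = 2*E*(-2 + E) (N(E) = (-2 + E)*(2*E) = 2*E*(-2 + E))
455339 - K(N(27), Q(-14)) = 455339 - (9 + 2*27*(-2 + 27))² = 455339 - (9 + 2*27*25)² = 455339 - (9 + 1350)² = 455339 - 1*1359² = 455339 - 1*1846881 = 455339 - 1846881 = -1391542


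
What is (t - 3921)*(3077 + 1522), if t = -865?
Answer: -22010814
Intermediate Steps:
(t - 3921)*(3077 + 1522) = (-865 - 3921)*(3077 + 1522) = -4786*4599 = -22010814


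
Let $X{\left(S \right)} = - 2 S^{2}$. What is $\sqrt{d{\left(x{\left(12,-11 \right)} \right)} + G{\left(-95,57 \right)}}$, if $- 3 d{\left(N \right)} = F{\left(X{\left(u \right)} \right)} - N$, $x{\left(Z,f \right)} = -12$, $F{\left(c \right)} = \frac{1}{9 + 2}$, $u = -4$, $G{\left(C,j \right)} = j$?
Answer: $\frac{2 \sqrt{14421}}{33} \approx 7.278$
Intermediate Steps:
$F{\left(c \right)} = \frac{1}{11}$
$d{\left(N \right)} = - \frac{1}{33} + \frac{N}{3}$ ($d{\left(N \right)} = - \frac{\frac{1}{11} - N}{3} = - \frac{1}{33} + \frac{N}{3}$)
$\sqrt{d{\left(x{\left(12,-11 \right)} \right)} + G{\left(-95,57 \right)}} = \sqrt{\left(- \frac{1}{33} + \frac{1}{3} \left(-12\right)\right) + 57} = \sqrt{\left(- \frac{1}{33} - 4\right) + 57} = \sqrt{- \frac{133}{33} + 57} = \sqrt{\frac{1748}{33}} = \frac{2 \sqrt{14421}}{33}$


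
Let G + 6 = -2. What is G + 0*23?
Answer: -8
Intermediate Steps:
G = -8 (G = -6 - 2 = -8)
G + 0*23 = -8 + 0*23 = -8 + 0 = -8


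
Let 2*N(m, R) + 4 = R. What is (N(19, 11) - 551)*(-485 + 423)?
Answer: 33945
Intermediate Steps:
N(m, R) = -2 + R/2
(N(19, 11) - 551)*(-485 + 423) = ((-2 + (½)*11) - 551)*(-485 + 423) = ((-2 + 11/2) - 551)*(-62) = (7/2 - 551)*(-62) = -1095/2*(-62) = 33945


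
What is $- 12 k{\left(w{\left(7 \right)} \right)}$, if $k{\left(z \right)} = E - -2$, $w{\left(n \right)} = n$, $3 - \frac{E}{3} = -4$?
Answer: $-276$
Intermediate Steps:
$E = 21$ ($E = 9 - -12 = 9 + 12 = 21$)
$k{\left(z \right)} = 23$ ($k{\left(z \right)} = 21 - -2 = 21 + 2 = 23$)
$- 12 k{\left(w{\left(7 \right)} \right)} = \left(-12\right) 23 = -276$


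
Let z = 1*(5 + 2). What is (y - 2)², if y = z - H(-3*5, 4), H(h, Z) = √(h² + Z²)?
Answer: (5 - √241)² ≈ 110.76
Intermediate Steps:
H(h, Z) = √(Z² + h²)
z = 7 (z = 1*7 = 7)
y = 7 - √241 (y = 7 - √(4² + (-3*5)²) = 7 - √(16 + (-15)²) = 7 - √(16 + 225) = 7 - √241 ≈ -8.5242)
(y - 2)² = ((7 - √241) - 2)² = (5 - √241)²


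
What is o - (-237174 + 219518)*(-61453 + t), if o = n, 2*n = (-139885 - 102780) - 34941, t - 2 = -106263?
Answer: -2961297187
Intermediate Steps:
t = -106261 (t = 2 - 106263 = -106261)
n = -138803 (n = ((-139885 - 102780) - 34941)/2 = (-242665 - 34941)/2 = (½)*(-277606) = -138803)
o = -138803
o - (-237174 + 219518)*(-61453 + t) = -138803 - (-237174 + 219518)*(-61453 - 106261) = -138803 - (-17656)*(-167714) = -138803 - 1*2961158384 = -138803 - 2961158384 = -2961297187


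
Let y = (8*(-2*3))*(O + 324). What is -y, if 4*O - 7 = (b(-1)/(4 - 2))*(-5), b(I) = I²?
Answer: 15606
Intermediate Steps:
O = 9/8 (O = 7/4 + (((-1)²/(4 - 2))*(-5))/4 = 7/4 + ((1/2)*(-5))/4 = 7/4 + (((½)*1)*(-5))/4 = 7/4 + ((½)*(-5))/4 = 7/4 + (¼)*(-5/2) = 7/4 - 5/8 = 9/8 ≈ 1.1250)
y = -15606 (y = (8*(-2*3))*(9/8 + 324) = (8*(-6))*(2601/8) = -48*2601/8 = -15606)
-y = -1*(-15606) = 15606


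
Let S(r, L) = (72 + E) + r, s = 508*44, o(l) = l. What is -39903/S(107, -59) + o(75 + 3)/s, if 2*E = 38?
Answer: -6756791/33528 ≈ -201.53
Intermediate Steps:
E = 19 (E = (1/2)*38 = 19)
s = 22352
S(r, L) = 91 + r (S(r, L) = (72 + 19) + r = 91 + r)
-39903/S(107, -59) + o(75 + 3)/s = -39903/(91 + 107) + (75 + 3)/22352 = -39903/198 + 78*(1/22352) = -39903*1/198 + 39/11176 = -13301/66 + 39/11176 = -6756791/33528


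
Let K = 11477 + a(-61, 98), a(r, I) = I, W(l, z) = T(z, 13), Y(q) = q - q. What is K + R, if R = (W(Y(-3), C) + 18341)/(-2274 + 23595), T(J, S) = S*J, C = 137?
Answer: 246810697/21321 ≈ 11576.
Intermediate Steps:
Y(q) = 0
T(J, S) = J*S
W(l, z) = 13*z (W(l, z) = z*13 = 13*z)
K = 11575 (K = 11477 + 98 = 11575)
R = 20122/21321 (R = (13*137 + 18341)/(-2274 + 23595) = (1781 + 18341)/21321 = 20122*(1/21321) = 20122/21321 ≈ 0.94376)
K + R = 11575 + 20122/21321 = 246810697/21321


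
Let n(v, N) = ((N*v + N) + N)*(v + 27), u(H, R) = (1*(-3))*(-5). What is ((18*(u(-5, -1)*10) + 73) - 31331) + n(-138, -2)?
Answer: -58750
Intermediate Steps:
u(H, R) = 15 (u(H, R) = -3*(-5) = 15)
n(v, N) = (27 + v)*(2*N + N*v) (n(v, N) = ((N + N*v) + N)*(27 + v) = (2*N + N*v)*(27 + v) = (27 + v)*(2*N + N*v))
((18*(u(-5, -1)*10) + 73) - 31331) + n(-138, -2) = ((18*(15*10) + 73) - 31331) - 2*(54 + (-138)² + 29*(-138)) = ((18*150 + 73) - 31331) - 2*(54 + 19044 - 4002) = ((2700 + 73) - 31331) - 2*15096 = (2773 - 31331) - 30192 = -28558 - 30192 = -58750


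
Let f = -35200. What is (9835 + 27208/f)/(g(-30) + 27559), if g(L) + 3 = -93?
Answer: 43270599/120837200 ≈ 0.35809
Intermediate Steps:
g(L) = -96 (g(L) = -3 - 93 = -96)
(9835 + 27208/f)/(g(-30) + 27559) = (9835 + 27208/(-35200))/(-96 + 27559) = (9835 + 27208*(-1/35200))/27463 = (9835 - 3401/4400)*(1/27463) = (43270599/4400)*(1/27463) = 43270599/120837200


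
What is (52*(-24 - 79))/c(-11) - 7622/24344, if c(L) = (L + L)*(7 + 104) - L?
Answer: 253071/133892 ≈ 1.8901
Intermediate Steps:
c(L) = 221*L (c(L) = (2*L)*111 - L = 222*L - L = 221*L)
(52*(-24 - 79))/c(-11) - 7622/24344 = (52*(-24 - 79))/((221*(-11))) - 7622/24344 = (52*(-103))/(-2431) - 7622*1/24344 = -5356*(-1/2431) - 3811/12172 = 412/187 - 3811/12172 = 253071/133892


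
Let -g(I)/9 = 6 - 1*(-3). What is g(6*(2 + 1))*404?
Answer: -32724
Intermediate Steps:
g(I) = -81 (g(I) = -9*(6 - 1*(-3)) = -9*(6 + 3) = -9*9 = -81)
g(6*(2 + 1))*404 = -81*404 = -32724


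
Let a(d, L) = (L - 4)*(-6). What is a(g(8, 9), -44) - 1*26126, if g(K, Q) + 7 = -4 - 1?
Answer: -25838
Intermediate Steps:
g(K, Q) = -12 (g(K, Q) = -7 + (-4 - 1) = -7 - 5 = -12)
a(d, L) = 24 - 6*L (a(d, L) = (-4 + L)*(-6) = 24 - 6*L)
a(g(8, 9), -44) - 1*26126 = (24 - 6*(-44)) - 1*26126 = (24 + 264) - 26126 = 288 - 26126 = -25838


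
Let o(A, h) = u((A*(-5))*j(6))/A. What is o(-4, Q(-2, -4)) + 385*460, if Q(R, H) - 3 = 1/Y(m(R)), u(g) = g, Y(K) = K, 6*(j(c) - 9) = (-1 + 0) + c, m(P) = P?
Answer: 1062305/6 ≈ 1.7705e+5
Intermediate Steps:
j(c) = 53/6 + c/6 (j(c) = 9 + ((-1 + 0) + c)/6 = 9 + (-1 + c)/6 = 9 + (-⅙ + c/6) = 53/6 + c/6)
Q(R, H) = 3 + 1/R
o(A, h) = -295/6 (o(A, h) = ((A*(-5))*(53/6 + (⅙)*6))/A = ((-5*A)*(53/6 + 1))/A = (-5*A*(59/6))/A = (-295*A/6)/A = -295/6)
o(-4, Q(-2, -4)) + 385*460 = -295/6 + 385*460 = -295/6 + 177100 = 1062305/6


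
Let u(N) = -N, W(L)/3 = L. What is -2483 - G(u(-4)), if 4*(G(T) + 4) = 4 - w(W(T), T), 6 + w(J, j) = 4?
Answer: -4961/2 ≈ -2480.5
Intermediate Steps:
W(L) = 3*L
w(J, j) = -2 (w(J, j) = -6 + 4 = -2)
G(T) = -5/2 (G(T) = -4 + (4 - 1*(-2))/4 = -4 + (4 + 2)/4 = -4 + (1/4)*6 = -4 + 3/2 = -5/2)
-2483 - G(u(-4)) = -2483 - 1*(-5/2) = -2483 + 5/2 = -4961/2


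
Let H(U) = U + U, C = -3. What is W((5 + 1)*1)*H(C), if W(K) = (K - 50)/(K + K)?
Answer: 22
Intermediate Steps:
H(U) = 2*U
W(K) = (-50 + K)/(2*K) (W(K) = (-50 + K)/((2*K)) = (-50 + K)*(1/(2*K)) = (-50 + K)/(2*K))
W((5 + 1)*1)*H(C) = ((-50 + (5 + 1)*1)/(2*(((5 + 1)*1))))*(2*(-3)) = ((-50 + 6*1)/(2*((6*1))))*(-6) = ((½)*(-50 + 6)/6)*(-6) = ((½)*(⅙)*(-44))*(-6) = -11/3*(-6) = 22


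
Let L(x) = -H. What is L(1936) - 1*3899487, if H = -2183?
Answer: -3897304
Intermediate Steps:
L(x) = 2183 (L(x) = -1*(-2183) = 2183)
L(1936) - 1*3899487 = 2183 - 1*3899487 = 2183 - 3899487 = -3897304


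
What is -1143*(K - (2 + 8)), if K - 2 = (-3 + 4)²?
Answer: 8001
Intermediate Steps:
K = 3 (K = 2 + (-3 + 4)² = 2 + 1² = 2 + 1 = 3)
-1143*(K - (2 + 8)) = -1143*(3 - (2 + 8)) = -1143*(3 - 1*10) = -1143*(3 - 10) = -1143*(-7) = 8001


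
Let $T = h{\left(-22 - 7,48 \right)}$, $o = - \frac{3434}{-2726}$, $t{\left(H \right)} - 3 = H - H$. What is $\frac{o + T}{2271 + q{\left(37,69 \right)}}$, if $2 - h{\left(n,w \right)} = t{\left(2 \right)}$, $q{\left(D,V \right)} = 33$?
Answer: $\frac{59}{523392} \approx 0.00011273$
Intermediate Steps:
$t{\left(H \right)} = 3$ ($t{\left(H \right)} = 3 + \left(H - H\right) = 3 + 0 = 3$)
$o = \frac{1717}{1363}$ ($o = \left(-3434\right) \left(- \frac{1}{2726}\right) = \frac{1717}{1363} \approx 1.2597$)
$h{\left(n,w \right)} = -1$ ($h{\left(n,w \right)} = 2 - 3 = -1$)
$T = -1$
$\frac{o + T}{2271 + q{\left(37,69 \right)}} = \frac{\frac{1717}{1363} - 1}{2271 + 33} = \frac{354}{1363 \cdot 2304} = \frac{354}{1363} \cdot \frac{1}{2304} = \frac{59}{523392}$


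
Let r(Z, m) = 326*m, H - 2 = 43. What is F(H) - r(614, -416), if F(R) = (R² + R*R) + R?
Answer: 139711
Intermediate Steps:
H = 45 (H = 2 + 43 = 45)
F(R) = R + 2*R² (F(R) = (R² + R²) + R = 2*R² + R = R + 2*R²)
F(H) - r(614, -416) = 45*(1 + 2*45) - 326*(-416) = 45*(1 + 90) - 1*(-135616) = 45*91 + 135616 = 4095 + 135616 = 139711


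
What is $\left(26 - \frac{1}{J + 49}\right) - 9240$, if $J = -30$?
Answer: $- \frac{175067}{19} \approx -9214.0$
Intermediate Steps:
$\left(26 - \frac{1}{J + 49}\right) - 9240 = \left(26 - \frac{1}{-30 + 49}\right) - 9240 = \left(26 - \frac{1}{19}\right) - 9240 = \frac{493}{19} - 9240 = - \frac{175067}{19}$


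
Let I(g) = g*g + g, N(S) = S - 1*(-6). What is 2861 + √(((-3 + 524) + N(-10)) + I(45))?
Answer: 2861 + √2587 ≈ 2911.9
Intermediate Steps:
N(S) = 6 + S (N(S) = S + 6 = 6 + S)
I(g) = g + g² (I(g) = g² + g = g + g²)
2861 + √(((-3 + 524) + N(-10)) + I(45)) = 2861 + √(((-3 + 524) + (6 - 10)) + 45*(1 + 45)) = 2861 + √((521 - 4) + 45*46) = 2861 + √(517 + 2070) = 2861 + √2587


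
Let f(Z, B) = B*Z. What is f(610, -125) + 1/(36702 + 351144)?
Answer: -29573257499/387846 ≈ -76250.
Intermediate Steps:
f(610, -125) + 1/(36702 + 351144) = -125*610 + 1/(36702 + 351144) = -76250 + 1/387846 = -29573257499/387846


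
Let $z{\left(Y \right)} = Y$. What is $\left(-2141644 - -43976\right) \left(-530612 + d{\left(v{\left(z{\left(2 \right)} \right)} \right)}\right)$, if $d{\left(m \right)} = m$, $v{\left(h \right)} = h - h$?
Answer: $1113047812816$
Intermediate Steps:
$v{\left(h \right)} = 0$
$\left(-2141644 - -43976\right) \left(-530612 + d{\left(v{\left(z{\left(2 \right)} \right)} \right)}\right) = \left(-2141644 - -43976\right) \left(-530612 + 0\right) = \left(-2141644 + \left(-1380184 + 1424160\right)\right) \left(-530612\right) = \left(-2141644 + 43976\right) \left(-530612\right) = \left(-2097668\right) \left(-530612\right) = 1113047812816$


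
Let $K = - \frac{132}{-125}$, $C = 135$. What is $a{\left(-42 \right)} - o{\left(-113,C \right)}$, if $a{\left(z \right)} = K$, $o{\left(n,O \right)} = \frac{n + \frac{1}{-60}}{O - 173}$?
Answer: $- \frac{109333}{57000} \approx -1.9181$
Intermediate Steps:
$o{\left(n,O \right)} = \frac{- \frac{1}{60} + n}{-173 + O}$ ($o{\left(n,O \right)} = \frac{n - \frac{1}{60}}{-173 + O} = \frac{- \frac{1}{60} + n}{-173 + O}$)
$K = \frac{132}{125}$ ($K = \left(-132\right) \left(- \frac{1}{125}\right) = \frac{132}{125} \approx 1.056$)
$a{\left(z \right)} = \frac{132}{125}$
$a{\left(-42 \right)} - o{\left(-113,C \right)} = \frac{132}{125} - \frac{- \frac{1}{60} - 113}{-173 + 135} = \frac{132}{125} - \frac{1}{-38} \left(- \frac{6781}{60}\right) = \frac{132}{125} - \left(- \frac{1}{38}\right) \left(- \frac{6781}{60}\right) = \frac{132}{125} - \frac{6781}{2280} = - \frac{109333}{57000}$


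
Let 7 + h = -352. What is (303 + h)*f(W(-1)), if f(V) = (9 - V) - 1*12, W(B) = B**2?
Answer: 224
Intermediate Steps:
h = -359 (h = -7 - 352 = -359)
f(V) = -3 - V (f(V) = (9 - V) - 12 = -3 - V)
(303 + h)*f(W(-1)) = (303 - 359)*(-3 - 1*(-1)**2) = -56*(-3 - 1*1) = -56*(-3 - 1) = -56*(-4) = 224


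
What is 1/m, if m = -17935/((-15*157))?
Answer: 471/3587 ≈ 0.13131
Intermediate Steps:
m = 3587/471 (m = -17935/(-2355) = -17935*(-1/2355) = 3587/471 ≈ 7.6157)
1/m = 1/(3587/471) = 471/3587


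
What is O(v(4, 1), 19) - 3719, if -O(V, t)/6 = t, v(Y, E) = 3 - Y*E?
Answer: -3833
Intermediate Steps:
v(Y, E) = 3 - E*Y
O(V, t) = -6*t
O(v(4, 1), 19) - 3719 = -6*19 - 3719 = -114 - 3719 = -3833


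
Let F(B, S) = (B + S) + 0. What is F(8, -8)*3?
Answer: 0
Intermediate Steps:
F(B, S) = B + S
F(8, -8)*3 = (8 - 8)*3 = 0*3 = 0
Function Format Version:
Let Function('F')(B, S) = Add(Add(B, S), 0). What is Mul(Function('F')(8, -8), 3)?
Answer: 0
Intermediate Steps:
Function('F')(B, S) = Add(B, S)
Mul(Function('F')(8, -8), 3) = Mul(Add(8, -8), 3) = Mul(0, 3) = 0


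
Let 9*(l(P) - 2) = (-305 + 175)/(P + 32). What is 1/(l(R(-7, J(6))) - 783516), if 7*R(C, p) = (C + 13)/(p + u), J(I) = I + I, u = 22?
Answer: -34299/26873762156 ≈ -1.2763e-6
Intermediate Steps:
J(I) = 2*I
R(C, p) = (13 + C)/(7*(22 + p)) (R(C, p) = ((C + 13)/(p + 22))/7 = ((13 + C)/(22 + p))/7 = (13 + C)/(7*(22 + p)))
l(P) = 2 - 130/(9*(32 + P)) (l(P) = 2 + ((-305 + 175)/(P + 32))/9 = 2 + (-130/(32 + P))/9 = 2 - 130/(9*(32 + P)))
1/(l(R(-7, J(6))) - 783516) = 1/(2*(223 + 9*((13 - 7)/(7*(22 + 2*6))))/(9*(32 + (13 - 7)/(7*(22 + 2*6)))) - 783516) = 1/(2*(223 + 9*((⅐)*6/(22 + 12)))/(9*(32 + (⅐)*6/(22 + 12))) - 783516) = 1/(2*(223 + 9*((⅐)*6/34))/(9*(32 + (⅐)*6/34)) - 783516) = 1/(2*(223 + 9*((⅐)*(1/34)*6))/(9*(32 + (⅐)*(1/34)*6)) - 783516) = 1/(2*(223 + 9*(3/119))/(9*(32 + 3/119)) - 783516) = 1/(2*(223 + 27/119)/(9*(3811/119)) - 783516) = 1/((2/9)*(119/3811)*(26564/119) - 783516) = 1/(53128/34299 - 783516) = 1/(-26873762156/34299) = -34299/26873762156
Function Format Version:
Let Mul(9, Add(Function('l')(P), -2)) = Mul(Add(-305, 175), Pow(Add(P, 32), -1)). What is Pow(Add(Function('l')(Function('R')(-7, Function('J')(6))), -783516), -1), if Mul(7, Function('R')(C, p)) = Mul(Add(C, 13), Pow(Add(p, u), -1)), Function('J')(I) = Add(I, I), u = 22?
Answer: Rational(-34299, 26873762156) ≈ -1.2763e-6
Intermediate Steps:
Function('J')(I) = Mul(2, I)
Function('R')(C, p) = Mul(Rational(1, 7), Pow(Add(22, p), -1), Add(13, C)) (Function('R')(C, p) = Mul(Rational(1, 7), Mul(Add(C, 13), Pow(Add(p, 22), -1))) = Mul(Rational(1, 7), Mul(Add(13, C), Pow(Add(22, p), -1))) = Mul(Rational(1, 7), Mul(Pow(Add(22, p), -1), Add(13, C))) = Mul(Rational(1, 7), Pow(Add(22, p), -1), Add(13, C)))
Function('l')(P) = Add(2, Mul(Rational(-130, 9), Pow(Add(32, P), -1))) (Function('l')(P) = Add(2, Mul(Rational(1, 9), Mul(Add(-305, 175), Pow(Add(P, 32), -1)))) = Add(2, Mul(Rational(1, 9), Mul(-130, Pow(Add(32, P), -1)))) = Add(2, Mul(Rational(-130, 9), Pow(Add(32, P), -1))))
Pow(Add(Function('l')(Function('R')(-7, Function('J')(6))), -783516), -1) = Pow(Add(Mul(Rational(2, 9), Pow(Add(32, Mul(Rational(1, 7), Pow(Add(22, Mul(2, 6)), -1), Add(13, -7))), -1), Add(223, Mul(9, Mul(Rational(1, 7), Pow(Add(22, Mul(2, 6)), -1), Add(13, -7))))), -783516), -1) = Pow(Add(Mul(Rational(2, 9), Pow(Add(32, Mul(Rational(1, 7), Pow(Add(22, 12), -1), 6)), -1), Add(223, Mul(9, Mul(Rational(1, 7), Pow(Add(22, 12), -1), 6)))), -783516), -1) = Pow(Add(Mul(Rational(2, 9), Pow(Add(32, Mul(Rational(1, 7), Pow(34, -1), 6)), -1), Add(223, Mul(9, Mul(Rational(1, 7), Pow(34, -1), 6)))), -783516), -1) = Pow(Add(Mul(Rational(2, 9), Pow(Add(32, Mul(Rational(1, 7), Rational(1, 34), 6)), -1), Add(223, Mul(9, Mul(Rational(1, 7), Rational(1, 34), 6)))), -783516), -1) = Pow(Add(Mul(Rational(2, 9), Pow(Add(32, Rational(3, 119)), -1), Add(223, Mul(9, Rational(3, 119)))), -783516), -1) = Pow(Add(Mul(Rational(2, 9), Pow(Rational(3811, 119), -1), Add(223, Rational(27, 119))), -783516), -1) = Pow(Add(Mul(Rational(2, 9), Rational(119, 3811), Rational(26564, 119)), -783516), -1) = Pow(Add(Rational(53128, 34299), -783516), -1) = Pow(Rational(-26873762156, 34299), -1) = Rational(-34299, 26873762156)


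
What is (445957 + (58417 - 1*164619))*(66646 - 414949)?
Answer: -118337685765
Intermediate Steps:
(445957 + (58417 - 1*164619))*(66646 - 414949) = (445957 + (58417 - 164619))*(-348303) = (445957 - 106202)*(-348303) = 339755*(-348303) = -118337685765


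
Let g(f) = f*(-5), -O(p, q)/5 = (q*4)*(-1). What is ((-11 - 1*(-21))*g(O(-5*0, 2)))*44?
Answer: -88000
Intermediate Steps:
O(p, q) = 20*q (O(p, q) = -5*q*4*(-1) = -5*4*q*(-1) = -(-20)*q = 20*q)
g(f) = -5*f
((-11 - 1*(-21))*g(O(-5*0, 2)))*44 = ((-11 - 1*(-21))*(-100*2))*44 = ((-11 + 21)*(-5*40))*44 = (10*(-200))*44 = -2000*44 = -88000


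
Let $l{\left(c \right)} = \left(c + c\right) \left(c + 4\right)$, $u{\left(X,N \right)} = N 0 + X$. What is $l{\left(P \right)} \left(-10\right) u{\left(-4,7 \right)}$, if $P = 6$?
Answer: $4800$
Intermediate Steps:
$u{\left(X,N \right)} = X$ ($u{\left(X,N \right)} = 0 + X = X$)
$l{\left(c \right)} = 2 c \left(4 + c\right)$
$l{\left(P \right)} \left(-10\right) u{\left(-4,7 \right)} = 2 \cdot 6 \left(4 + 6\right) \left(-10\right) \left(-4\right) = 2 \cdot 6 \cdot 10 \left(-10\right) \left(-4\right) = 120 \left(-10\right) \left(-4\right) = \left(-1200\right) \left(-4\right) = 4800$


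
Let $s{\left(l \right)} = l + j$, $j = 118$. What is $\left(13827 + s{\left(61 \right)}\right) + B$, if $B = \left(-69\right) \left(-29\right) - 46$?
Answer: $15961$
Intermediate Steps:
$s{\left(l \right)} = 118 + l$ ($s{\left(l \right)} = l + 118 = 118 + l$)
$B = 1955$ ($B = 2001 - 46 = 1955$)
$\left(13827 + s{\left(61 \right)}\right) + B = \left(13827 + \left(118 + 61\right)\right) + 1955 = \left(13827 + 179\right) + 1955 = 14006 + 1955 = 15961$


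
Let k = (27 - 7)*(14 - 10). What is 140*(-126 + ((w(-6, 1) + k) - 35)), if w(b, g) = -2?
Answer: -11620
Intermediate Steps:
k = 80 (k = 20*4 = 80)
140*(-126 + ((w(-6, 1) + k) - 35)) = 140*(-126 + ((-2 + 80) - 35)) = 140*(-126 + (78 - 35)) = 140*(-126 + 43) = 140*(-83) = -11620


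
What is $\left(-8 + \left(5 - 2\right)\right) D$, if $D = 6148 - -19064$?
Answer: $-126060$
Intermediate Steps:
$D = 25212$ ($D = 6148 + 19064 = 25212$)
$\left(-8 + \left(5 - 2\right)\right) D = \left(-8 + \left(5 - 2\right)\right) 25212 = \left(-8 + 3\right) 25212 = \left(-5\right) 25212 = -126060$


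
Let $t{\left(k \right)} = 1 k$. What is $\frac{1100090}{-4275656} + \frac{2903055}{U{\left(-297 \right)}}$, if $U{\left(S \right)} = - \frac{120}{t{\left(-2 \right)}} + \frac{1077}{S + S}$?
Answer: $\frac{1228827651310475}{24629916388} \approx 49892.0$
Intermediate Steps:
$t{\left(k \right)} = k$
$U{\left(S \right)} = 60 + \frac{1077}{2 S}$ ($U{\left(S \right)} = - \frac{120}{-2} + \frac{1077}{S + S} = \left(-120\right) \left(- \frac{1}{2}\right) + \frac{1077}{2 S} = 60 + 1077 \frac{1}{2 S} = 60 + \frac{1077}{2 S}$)
$\frac{1100090}{-4275656} + \frac{2903055}{U{\left(-297 \right)}} = \frac{1100090}{-4275656} + \frac{2903055}{60 + \frac{1077}{2 \left(-297\right)}} = 1100090 \left(- \frac{1}{4275656}\right) + \frac{2903055}{60 + \frac{1077}{2} \left(- \frac{1}{297}\right)} = - \frac{550045}{2137828} + \frac{2903055}{60 - \frac{359}{198}} = - \frac{550045}{2137828} + \frac{2903055}{\frac{11521}{198}} = - \frac{550045}{2137828} + 2903055 \cdot \frac{198}{11521} = - \frac{550045}{2137828} + \frac{574804890}{11521} = \frac{1228827651310475}{24629916388}$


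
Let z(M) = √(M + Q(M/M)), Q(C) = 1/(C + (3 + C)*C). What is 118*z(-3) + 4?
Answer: 4 + 118*I*√70/5 ≈ 4.0 + 197.45*I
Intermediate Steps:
Q(C) = 1/(C + C*(3 + C))
z(M) = √(⅕ + M) (z(M) = √(M + 1/(((M/M))*(4 + M/M))) = √(M + 1/(1*(4 + 1))) = √(M + 1/5) = √(M + 1*(⅕)) = √(M + ⅕) = √(⅕ + M))
118*z(-3) + 4 = 118*(√(5 + 25*(-3))/5) + 4 = 118*(√(5 - 75)/5) + 4 = 118*(√(-70)/5) + 4 = 118*((I*√70)/5) + 4 = 118*(I*√70/5) + 4 = 118*I*√70/5 + 4 = 4 + 118*I*√70/5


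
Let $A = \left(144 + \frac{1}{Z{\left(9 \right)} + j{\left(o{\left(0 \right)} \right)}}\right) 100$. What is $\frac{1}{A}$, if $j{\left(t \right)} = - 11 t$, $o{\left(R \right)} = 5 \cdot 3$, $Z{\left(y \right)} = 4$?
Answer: $\frac{161}{2318300} \approx 6.9447 \cdot 10^{-5}$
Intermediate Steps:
$o{\left(R \right)} = 15$
$A = \frac{2318300}{161}$ ($A = \left(144 + \frac{1}{4 - 165}\right) 100 = \left(144 + \frac{1}{-161}\right) 100 = \left(144 - \frac{1}{161}\right) 100 = \frac{23183}{161} \cdot 100 = \frac{2318300}{161} \approx 14399.0$)
$\frac{1}{A} = \frac{1}{\frac{2318300}{161}} = \frac{161}{2318300}$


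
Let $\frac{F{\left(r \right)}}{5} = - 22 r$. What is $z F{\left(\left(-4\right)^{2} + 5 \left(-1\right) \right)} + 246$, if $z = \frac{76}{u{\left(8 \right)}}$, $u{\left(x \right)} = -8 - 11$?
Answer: $5086$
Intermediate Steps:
$u{\left(x \right)} = -19$
$z = -4$ ($z = \frac{76}{-19} = 76 \left(- \frac{1}{19}\right) = -4$)
$F{\left(r \right)} = - 110 r$ ($F{\left(r \right)} = 5 \left(- 22 r\right) = - 110 r$)
$z F{\left(\left(-4\right)^{2} + 5 \left(-1\right) \right)} + 246 = - 4 \left(- 110 \left(\left(-4\right)^{2} + 5 \left(-1\right)\right)\right) + 246 = - 4 \left(- 110 \left(16 - 5\right)\right) + 246 = - 4 \left(\left(-110\right) 11\right) + 246 = \left(-4\right) \left(-1210\right) + 246 = 4840 + 246 = 5086$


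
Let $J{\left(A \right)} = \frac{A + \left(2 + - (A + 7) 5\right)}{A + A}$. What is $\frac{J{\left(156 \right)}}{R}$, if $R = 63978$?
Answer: $- \frac{73}{2217904} \approx -3.2914 \cdot 10^{-5}$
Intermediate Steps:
$J{\left(A \right)} = \frac{-33 - 4 A}{2 A}$ ($J{\left(A \right)} = \frac{A + \left(2 + - (7 + A) 5\right)}{2 A} = \left(A + \left(2 + \left(-7 - A\right) 5\right)\right) \frac{1}{2 A} = \left(A + \left(2 - \left(35 + 5 A\right)\right)\right) \frac{1}{2 A} = \left(A - \left(33 + 5 A\right)\right) \frac{1}{2 A} = \left(-33 - 4 A\right) \frac{1}{2 A} = \frac{-33 - 4 A}{2 A}$)
$\frac{J{\left(156 \right)}}{R} = \frac{-2 - \frac{33}{2 \cdot 156}}{63978} = \left(-2 - \frac{11}{104}\right) \frac{1}{63978} = \left(- \frac{219}{104}\right) \frac{1}{63978} = - \frac{73}{2217904}$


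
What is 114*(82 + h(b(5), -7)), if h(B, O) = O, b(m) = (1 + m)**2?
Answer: 8550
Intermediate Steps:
114*(82 + h(b(5), -7)) = 114*(82 - 7) = 114*75 = 8550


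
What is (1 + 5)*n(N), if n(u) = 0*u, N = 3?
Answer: 0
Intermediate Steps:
n(u) = 0
(1 + 5)*n(N) = (1 + 5)*0 = 6*0 = 0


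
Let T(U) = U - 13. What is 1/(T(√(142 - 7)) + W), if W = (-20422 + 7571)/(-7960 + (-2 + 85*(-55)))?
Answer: -382724182/274477217 - 479081307*√15/1372386085 ≈ -2.7464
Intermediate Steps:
T(U) = -13 + U
W = 12851/12637 (W = -12851/(-7960 + (-2 - 4675)) = -12851/(-7960 - 4677) = -12851/(-12637) = -12851*(-1/12637) = 12851/12637 ≈ 1.0169)
1/(T(√(142 - 7)) + W) = 1/((-13 + √(142 - 7)) + 12851/12637) = 1/((-13 + √135) + 12851/12637) = 1/((-13 + 3*√15) + 12851/12637) = 1/(-151430/12637 + 3*√15)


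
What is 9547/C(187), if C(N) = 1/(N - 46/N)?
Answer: 333409881/187 ≈ 1.7829e+6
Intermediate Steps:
9547/C(187) = 9547/((187/(-46 + 187²))) = 9547/((187/(-46 + 34969))) = 9547/((187/34923)) = 9547/((187*(1/34923))) = 9547/(187/34923) = 9547*(34923/187) = 333409881/187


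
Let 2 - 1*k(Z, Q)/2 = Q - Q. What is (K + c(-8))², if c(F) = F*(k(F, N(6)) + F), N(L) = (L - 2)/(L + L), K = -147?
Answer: 13225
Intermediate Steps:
N(L) = (-2 + L)/(2*L) (N(L) = (-2 + L)/((2*L)) = (-2 + L)*(1/(2*L)) = (-2 + L)/(2*L))
k(Z, Q) = 4 (k(Z, Q) = 4 - 2*(Q - Q) = 4 - 2*0 = 4 + 0 = 4)
c(F) = F*(4 + F)
(K + c(-8))² = (-147 - 8*(4 - 8))² = (-147 - 8*(-4))² = (-147 + 32)² = (-115)² = 13225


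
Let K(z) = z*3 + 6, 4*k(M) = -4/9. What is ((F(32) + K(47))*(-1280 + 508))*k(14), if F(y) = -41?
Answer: 81832/9 ≈ 9092.4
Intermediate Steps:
k(M) = -⅑ (k(M) = (-4/9)/4 = (-4*⅑)/4 = (¼)*(-4/9) = -⅑)
K(z) = 6 + 3*z (K(z) = 3*z + 6 = 6 + 3*z)
((F(32) + K(47))*(-1280 + 508))*k(14) = ((-41 + (6 + 3*47))*(-1280 + 508))*(-⅑) = ((-41 + (6 + 141))*(-772))*(-⅑) = ((-41 + 147)*(-772))*(-⅑) = (106*(-772))*(-⅑) = -81832*(-⅑) = 81832/9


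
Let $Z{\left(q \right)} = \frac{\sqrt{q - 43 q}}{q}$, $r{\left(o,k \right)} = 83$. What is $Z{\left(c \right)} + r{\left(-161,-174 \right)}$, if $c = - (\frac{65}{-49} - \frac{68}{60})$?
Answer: $83 + \frac{21 i \sqrt{7910}}{452} \approx 83.0 + 4.1321 i$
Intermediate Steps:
$c = \frac{1808}{735}$ ($c = - (65 \left(- \frac{1}{49}\right) - \frac{17}{15}) = - (- \frac{65}{49} - \frac{17}{15}) = \left(-1\right) \left(- \frac{1808}{735}\right) = \frac{1808}{735} \approx 2.4599$)
$Z{\left(q \right)} = \frac{\sqrt{42} \sqrt{- q}}{q}$ ($Z{\left(q \right)} = \frac{\sqrt{- 42 q}}{q} = \frac{\sqrt{42} \sqrt{- q}}{q}$)
$Z{\left(c \right)} + r{\left(-161,-174 \right)} = - \frac{\sqrt{42}}{\frac{4}{105} i \sqrt{1695}} + 83 = - \sqrt{42} \left(- \frac{7 i \sqrt{1695}}{452}\right) + 83 = \frac{21 i \sqrt{7910}}{452} + 83 = 83 + \frac{21 i \sqrt{7910}}{452}$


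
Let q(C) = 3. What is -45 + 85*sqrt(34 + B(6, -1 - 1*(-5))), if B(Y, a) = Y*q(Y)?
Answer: -45 + 170*sqrt(13) ≈ 567.94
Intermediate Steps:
B(Y, a) = 3*Y (B(Y, a) = Y*3 = 3*Y)
-45 + 85*sqrt(34 + B(6, -1 - 1*(-5))) = -45 + 85*sqrt(34 + 3*6) = -45 + 85*sqrt(34 + 18) = -45 + 85*sqrt(52) = -45 + 85*(2*sqrt(13)) = -45 + 170*sqrt(13)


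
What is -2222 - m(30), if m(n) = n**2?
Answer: -3122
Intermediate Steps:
-2222 - m(30) = -2222 - 1*30**2 = -2222 - 1*900 = -2222 - 900 = -3122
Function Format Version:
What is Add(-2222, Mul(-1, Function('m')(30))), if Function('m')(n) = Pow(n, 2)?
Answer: -3122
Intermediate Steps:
Add(-2222, Mul(-1, Function('m')(30))) = Add(-2222, Mul(-1, Pow(30, 2))) = Add(-2222, Mul(-1, 900)) = Add(-2222, -900) = -3122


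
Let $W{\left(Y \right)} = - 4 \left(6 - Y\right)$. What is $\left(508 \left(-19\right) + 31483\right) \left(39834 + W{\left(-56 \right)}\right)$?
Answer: $864201966$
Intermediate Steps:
$W{\left(Y \right)} = -24 + 4 Y$
$\left(508 \left(-19\right) + 31483\right) \left(39834 + W{\left(-56 \right)}\right) = \left(508 \left(-19\right) + 31483\right) \left(39834 + \left(-24 + 4 \left(-56\right)\right)\right) = \left(-9652 + 31483\right) \left(39834 - 248\right) = 21831 \left(39834 - 248\right) = 21831 \cdot 39586 = 864201966$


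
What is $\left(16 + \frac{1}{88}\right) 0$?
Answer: $0$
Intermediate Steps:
$\left(16 + \frac{1}{88}\right) 0 = \frac{1409}{88} \cdot 0 = 0$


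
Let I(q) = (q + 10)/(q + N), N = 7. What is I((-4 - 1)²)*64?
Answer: 70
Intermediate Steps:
I(q) = (10 + q)/(7 + q) (I(q) = (q + 10)/(q + 7) = (10 + q)/(7 + q))
I((-4 - 1)²)*64 = ((10 + (-4 - 1)²)/(7 + (-4 - 1)²))*64 = ((10 + (-5)²)/(7 + (-5)²))*64 = ((10 + 25)/(7 + 25))*64 = (35/32)*64 = 70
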